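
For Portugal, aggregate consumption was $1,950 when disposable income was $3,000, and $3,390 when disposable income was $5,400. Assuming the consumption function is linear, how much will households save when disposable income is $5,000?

S = 1850

MPC = (3390 − 1950)/(5400 − 3000) = 1440/2400 = 0.6
a = 1950 − 0.6(3000) = 1950 − 1800 = 150
C = 150 + 0.6(5000) = 3150
S = 5000 − 3150 = 1850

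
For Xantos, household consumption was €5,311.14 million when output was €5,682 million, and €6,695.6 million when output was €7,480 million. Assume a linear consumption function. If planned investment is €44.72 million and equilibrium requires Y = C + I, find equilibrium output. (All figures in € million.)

Y = 4264

MPC = (6695.6 − 5311.14)/(7480 − 5682) = 1384.46/1798 = 0.77
a = 5311.14 − 0.77(5682) = 936
Equilibrium: Y = 936 + 0.77Y + 44.72
0.23Y = 980.72, so Y = 980.72/0.23 = 4264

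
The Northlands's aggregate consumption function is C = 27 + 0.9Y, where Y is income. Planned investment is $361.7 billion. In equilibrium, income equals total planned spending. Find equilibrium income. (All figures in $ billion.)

Y = 3887

Y = C + I = 27 + 0.9Y + 361.7
Y − 0.9Y = 388.7
0.1Y = 388.7, so Y = 388.7/0.1 = 3887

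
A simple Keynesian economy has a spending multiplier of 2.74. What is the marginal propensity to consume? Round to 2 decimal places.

k = 1/(1 − MPC), so 1 − MPC = 1/k = 1/2.74 = 0.3650
MPC = 1 − 0.3650 = 0.64

MPC = 0.64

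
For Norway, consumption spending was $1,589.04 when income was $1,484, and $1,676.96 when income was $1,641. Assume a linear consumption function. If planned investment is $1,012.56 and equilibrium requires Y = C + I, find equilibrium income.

Y = 4024

MPC = (1676.96 − 1589.04)/(1641 − 1484) = 87.92/157 = 0.56
a = 1589.04 − 0.56(1484) = 758
Equilibrium: Y = 758 + 0.56Y + 1012.56
0.44Y = 1770.56, so Y = 1770.56/0.44 = 4024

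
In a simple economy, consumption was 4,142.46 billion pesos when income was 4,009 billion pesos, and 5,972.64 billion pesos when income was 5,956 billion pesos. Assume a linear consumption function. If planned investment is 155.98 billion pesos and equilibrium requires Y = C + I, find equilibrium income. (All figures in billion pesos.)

MPC = (5972.64 − 4142.46)/(5956 − 4009) = 1830.18/1947 = 0.94
a = 4142.46 − 0.94(4009) = 374
Equilibrium: Y = 374 + 0.94Y + 155.98
0.06Y = 529.98, so Y = 529.98/0.06 = 8833

Y = 8833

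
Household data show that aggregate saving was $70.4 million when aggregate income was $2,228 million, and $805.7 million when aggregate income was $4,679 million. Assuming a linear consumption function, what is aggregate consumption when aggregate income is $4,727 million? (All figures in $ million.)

MPS = ΔS/ΔY = (805.7 − 70.4)/(4679 − 2228) = 735.3/2451 = 0.3
MPC = 1 − MPS = 0.7
Autonomous saving = 70.4 − 0.3(2228) = -598, so a = 598
C = 598 + 0.7(4727) = 598 + 3308.9 = 3906.9

C = 3906.9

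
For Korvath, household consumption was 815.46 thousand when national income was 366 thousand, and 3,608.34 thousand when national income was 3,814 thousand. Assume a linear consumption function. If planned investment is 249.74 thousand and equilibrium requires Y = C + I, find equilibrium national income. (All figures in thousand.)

Y = 4046

MPC = (3608.34 − 815.46)/(3814 − 366) = 2792.88/3448 = 0.81
a = 815.46 − 0.81(366) = 519
Equilibrium: Y = 519 + 0.81Y + 249.74
0.19Y = 768.74, so Y = 768.74/0.19 = 4046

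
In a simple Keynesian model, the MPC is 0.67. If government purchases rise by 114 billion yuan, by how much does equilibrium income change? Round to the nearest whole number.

ΔY ≈ 345

The multiplier is 1/(1 − MPC) = 1/0.33.
ΔY = 114/0.33 = 345.45 ≈ 345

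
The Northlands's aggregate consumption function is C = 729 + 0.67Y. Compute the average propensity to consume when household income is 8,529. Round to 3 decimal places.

APC = 0.755

C = 729 + 0.67(8529) = 6443.43
APC = C/Y = 6443.43/8529 = 0.755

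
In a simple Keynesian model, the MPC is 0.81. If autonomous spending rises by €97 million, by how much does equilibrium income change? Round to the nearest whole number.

The multiplier is 1/(1 − MPC) = 1/0.19.
ΔY = 97/0.19 = 510.53 ≈ 511

ΔY ≈ 511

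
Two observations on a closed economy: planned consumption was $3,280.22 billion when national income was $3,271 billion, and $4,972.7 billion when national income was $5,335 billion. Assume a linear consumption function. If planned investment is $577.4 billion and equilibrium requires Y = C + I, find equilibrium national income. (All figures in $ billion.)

Y = 6530

MPC = (4972.7 − 3280.22)/(5335 − 3271) = 1692.48/2064 = 0.82
a = 3280.22 − 0.82(3271) = 598
Equilibrium: Y = 598 + 0.82Y + 577.4
0.18Y = 1175.4, so Y = 1175.4/0.18 = 6530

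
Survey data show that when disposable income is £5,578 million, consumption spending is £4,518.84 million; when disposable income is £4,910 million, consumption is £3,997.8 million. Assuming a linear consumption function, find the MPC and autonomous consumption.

MPC = 0.78; a = 168

MPC = ΔC/ΔY = (4518.84 − 3997.8)/(5578 − 4910) = 521.04/668 = 0.78
a = C − MPC·Y = 3997.8 − 0.78(4910) = 3997.8 − 3829.8 = 168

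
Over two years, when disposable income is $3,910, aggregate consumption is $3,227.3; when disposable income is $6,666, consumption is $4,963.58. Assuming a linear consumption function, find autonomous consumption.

a = 764

MPC = ΔC/ΔY = (4963.58 − 3227.3)/(6666 − 3910) = 1736.28/2756 = 0.63
a = C − MPC·Y = 3227.3 − 0.63(3910) = 3227.3 − 2463.3 = 764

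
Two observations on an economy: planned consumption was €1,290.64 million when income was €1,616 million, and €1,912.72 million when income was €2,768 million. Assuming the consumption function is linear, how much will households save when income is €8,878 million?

S = 3665.88

MPC = (1912.72 − 1290.64)/(2768 − 1616) = 622.08/1152 = 0.54
a = 1290.64 − 0.54(1616) = 1290.64 − 872.64 = 418
C = 418 + 0.54(8878) = 5212.12
S = 8878 − 5212.12 = 3665.88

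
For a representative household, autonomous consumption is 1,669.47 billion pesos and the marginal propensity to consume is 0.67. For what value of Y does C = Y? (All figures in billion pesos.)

At break-even, C = Y: 1669.47 + 0.67Y = Y
0.33Y = 1669.47, so Y = 1669.47/0.33 = 5059

Y = 5059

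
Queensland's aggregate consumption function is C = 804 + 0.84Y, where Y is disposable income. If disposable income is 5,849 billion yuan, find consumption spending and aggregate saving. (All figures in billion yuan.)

C = 804 + 0.84(5849) = 804 + 4913.16 = 5717.16
S = Y − C = 5849 − 5717.16 = 131.84

C = 5717.16; S = 131.84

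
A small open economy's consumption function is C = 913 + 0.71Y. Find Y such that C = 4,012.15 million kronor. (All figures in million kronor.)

913 + 0.71Y = 4012.15
0.71Y = 3099.15, so Y = 3099.15/0.71 = 4365

Y = 4365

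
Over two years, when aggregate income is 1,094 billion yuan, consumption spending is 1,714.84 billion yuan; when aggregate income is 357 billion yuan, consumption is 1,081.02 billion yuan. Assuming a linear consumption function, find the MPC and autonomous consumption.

MPC = ΔC/ΔY = (1714.84 − 1081.02)/(1094 − 357) = 633.82/737 = 0.86
a = C − MPC·Y = 1081.02 − 0.86(357) = 1081.02 − 307.02 = 774

MPC = 0.86; a = 774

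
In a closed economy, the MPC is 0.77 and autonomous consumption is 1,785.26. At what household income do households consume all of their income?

Y = 7762

At break-even, C = Y: 1785.26 + 0.77Y = Y
0.23Y = 1785.26, so Y = 1785.26/0.23 = 7762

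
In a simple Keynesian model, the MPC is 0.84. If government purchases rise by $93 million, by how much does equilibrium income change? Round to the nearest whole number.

The multiplier is 1/(1 − MPC) = 1/0.16.
ΔY = 93/0.16 = 581.25 ≈ 581

ΔY ≈ 581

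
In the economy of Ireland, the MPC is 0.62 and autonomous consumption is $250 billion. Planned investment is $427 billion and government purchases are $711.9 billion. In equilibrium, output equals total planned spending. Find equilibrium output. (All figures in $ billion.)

Y = C + I + G = 250 + 0.62Y + 427 + 711.9
Y − 0.62Y = 1388.9
0.38Y = 1388.9, so Y = 1388.9/0.38 = 3655

Y = 3655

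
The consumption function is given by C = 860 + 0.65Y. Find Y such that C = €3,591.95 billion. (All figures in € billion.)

860 + 0.65Y = 3591.95
0.65Y = 2731.95, so Y = 2731.95/0.65 = 4203

Y = 4203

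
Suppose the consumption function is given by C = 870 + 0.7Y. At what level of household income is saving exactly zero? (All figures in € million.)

At break-even, C = Y: 870 + 0.7Y = Y
0.3Y = 870, so Y = 870/0.3 = 2900

Y = 2900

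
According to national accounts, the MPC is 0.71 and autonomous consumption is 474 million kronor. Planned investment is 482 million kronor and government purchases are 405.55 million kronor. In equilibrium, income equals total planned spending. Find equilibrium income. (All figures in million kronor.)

Y = C + I + G = 474 + 0.71Y + 482 + 405.55
Y − 0.71Y = 1361.55
0.29Y = 1361.55, so Y = 1361.55/0.29 = 4695

Y = 4695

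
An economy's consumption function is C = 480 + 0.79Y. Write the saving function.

S = Y − C = Y − (480 + 0.79Y) = -480 + (1 − 0.79)Y

S = -480 + 0.21Y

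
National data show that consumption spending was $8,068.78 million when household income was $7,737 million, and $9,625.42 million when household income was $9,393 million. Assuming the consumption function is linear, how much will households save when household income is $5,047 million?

MPC = (9625.42 − 8068.78)/(9393 − 7737) = 1556.64/1656 = 0.94
a = 8068.78 − 0.94(7737) = 8068.78 − 7272.78 = 796
C = 796 + 0.94(5047) = 5540.18
S = 5047 − 5540.18 = -493.18

S = -493.18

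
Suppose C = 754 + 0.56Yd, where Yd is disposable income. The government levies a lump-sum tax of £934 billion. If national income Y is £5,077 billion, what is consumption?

C = 3074.08

Yd = Y − T = 5077 − 934 = 4143
C = 754 + 0.56(4143) = 754 + 2320.08 = 3074.08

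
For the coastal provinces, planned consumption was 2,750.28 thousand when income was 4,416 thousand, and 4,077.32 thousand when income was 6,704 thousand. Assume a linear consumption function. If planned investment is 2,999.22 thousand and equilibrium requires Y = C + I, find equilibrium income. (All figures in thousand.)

MPC = (4077.32 − 2750.28)/(6704 − 4416) = 1327.04/2288 = 0.58
a = 2750.28 − 0.58(4416) = 189
Equilibrium: Y = 189 + 0.58Y + 2999.22
0.42Y = 3188.22, so Y = 3188.22/0.42 = 7591

Y = 7591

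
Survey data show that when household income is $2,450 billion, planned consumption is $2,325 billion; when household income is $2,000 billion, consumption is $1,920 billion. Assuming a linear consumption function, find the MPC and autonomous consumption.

MPC = ΔC/ΔY = (2325 − 1920)/(2450 − 2000) = 405/450 = 0.9
a = C − MPC·Y = 1920 − 0.9(2000) = 1920 − 1800 = 120

MPC = 0.9; a = 120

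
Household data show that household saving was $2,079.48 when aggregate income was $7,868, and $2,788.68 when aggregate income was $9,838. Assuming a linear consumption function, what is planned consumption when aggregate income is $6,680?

MPS = ΔS/ΔY = (2788.68 − 2079.48)/(9838 − 7868) = 709.2/1970 = 0.36
MPC = 1 − MPS = 0.64
Autonomous saving = 2079.48 − 0.36(7868) = -753, so a = 753
C = 753 + 0.64(6680) = 753 + 4275.2 = 5028.2

C = 5028.2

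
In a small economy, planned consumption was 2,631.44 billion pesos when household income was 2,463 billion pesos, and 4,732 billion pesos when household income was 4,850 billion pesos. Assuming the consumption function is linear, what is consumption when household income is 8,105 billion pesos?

C = 7596.4

MPC = (4732 − 2631.44)/(4850 − 2463) = 2100.56/2387 = 0.88
a = 2631.44 − 0.88(2463) = 2631.44 − 2167.44 = 464
C = 464 + 0.88(8105) = 464 + 7132.4 = 7596.4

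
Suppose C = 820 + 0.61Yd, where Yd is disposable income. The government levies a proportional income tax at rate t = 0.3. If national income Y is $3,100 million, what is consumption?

Yd = (1 − 0.3)(3100) = 0.7(3100) = 2170
C = 820 + 0.61(2170) = 820 + 1323.7 = 2143.7

C = 2143.7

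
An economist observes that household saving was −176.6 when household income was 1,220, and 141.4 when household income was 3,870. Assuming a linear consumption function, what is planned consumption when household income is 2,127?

MPS = ΔS/ΔY = (141.4 − (-176.6))/(3870 − 1220) = 318/2650 = 0.12
MPC = 1 − MPS = 0.88
Autonomous saving = -176.6 − 0.12(1220) = -323, so a = 323
C = 323 + 0.88(2127) = 323 + 1871.76 = 2194.76

C = 2194.76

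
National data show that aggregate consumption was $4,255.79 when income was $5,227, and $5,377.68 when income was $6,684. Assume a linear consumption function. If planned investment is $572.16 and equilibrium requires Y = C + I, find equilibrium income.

Y = 3492

MPC = (5377.68 − 4255.79)/(6684 − 5227) = 1121.89/1457 = 0.77
a = 4255.79 − 0.77(5227) = 231
Equilibrium: Y = 231 + 0.77Y + 572.16
0.23Y = 803.16, so Y = 803.16/0.23 = 3492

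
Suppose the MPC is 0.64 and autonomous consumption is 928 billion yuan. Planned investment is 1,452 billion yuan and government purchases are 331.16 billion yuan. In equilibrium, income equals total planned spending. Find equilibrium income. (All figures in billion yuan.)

Y = 7531

Y = C + I + G = 928 + 0.64Y + 1452 + 331.16
Y − 0.64Y = 2711.16
0.36Y = 2711.16, so Y = 2711.16/0.36 = 7531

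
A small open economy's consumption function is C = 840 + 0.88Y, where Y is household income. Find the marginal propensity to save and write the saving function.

MPS = 1 − MPC = 1 − 0.88 = 0.12
S = Y − C = -840 + 0.12Y

MPS = 0.12; S = -840 + 0.12Y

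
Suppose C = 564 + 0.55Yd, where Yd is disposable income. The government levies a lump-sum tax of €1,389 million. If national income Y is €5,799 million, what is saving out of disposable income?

Yd = Y − T = 5799 − 1389 = 4410
C = 564 + 0.55(4410) = 564 + 2425.5 = 2989.5
S = Yd − C = 4410 − 2989.5 = 1420.5

S = 1420.5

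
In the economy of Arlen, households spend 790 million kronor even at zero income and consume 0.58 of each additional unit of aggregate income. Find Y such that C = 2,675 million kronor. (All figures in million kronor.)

Y = 3250

790 + 0.58Y = 2675
0.58Y = 1885, so Y = 1885/0.58 = 3250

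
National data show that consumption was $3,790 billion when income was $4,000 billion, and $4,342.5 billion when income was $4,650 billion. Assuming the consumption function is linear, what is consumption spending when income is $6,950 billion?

C = 6297.5

MPC = (4342.5 − 3790)/(4650 − 4000) = 552.5/650 = 0.85
a = 3790 − 0.85(4000) = 3790 − 3400 = 390
C = 390 + 0.85(6950) = 390 + 5907.5 = 6297.5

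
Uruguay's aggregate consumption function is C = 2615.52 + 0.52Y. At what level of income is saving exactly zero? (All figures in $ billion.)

At break-even, C = Y: 2615.52 + 0.52Y = Y
0.48Y = 2615.52, so Y = 2615.52/0.48 = 5449

Y = 5449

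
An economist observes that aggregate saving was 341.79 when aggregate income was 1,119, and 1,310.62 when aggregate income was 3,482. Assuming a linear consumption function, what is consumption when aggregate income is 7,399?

C = 4482.41

MPS = ΔS/ΔY = (1310.62 − 341.79)/(3482 − 1119) = 968.83/2363 = 0.41
MPC = 1 − MPS = 0.59
Autonomous saving = 341.79 − 0.41(1119) = -117, so a = 117
C = 117 + 0.59(7399) = 117 + 4365.41 = 4482.41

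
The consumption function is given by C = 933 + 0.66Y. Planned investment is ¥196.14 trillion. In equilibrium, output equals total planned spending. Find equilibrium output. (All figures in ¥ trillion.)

Y = C + I = 933 + 0.66Y + 196.14
Y − 0.66Y = 1129.14
0.34Y = 1129.14, so Y = 1129.14/0.34 = 3321

Y = 3321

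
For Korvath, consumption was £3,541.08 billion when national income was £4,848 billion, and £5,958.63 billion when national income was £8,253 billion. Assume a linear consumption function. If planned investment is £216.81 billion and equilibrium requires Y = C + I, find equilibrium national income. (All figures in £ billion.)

MPC = (5958.63 − 3541.08)/(8253 − 4848) = 2417.55/3405 = 0.71
a = 3541.08 − 0.71(4848) = 99
Equilibrium: Y = 99 + 0.71Y + 216.81
0.29Y = 315.81, so Y = 315.81/0.29 = 1089

Y = 1089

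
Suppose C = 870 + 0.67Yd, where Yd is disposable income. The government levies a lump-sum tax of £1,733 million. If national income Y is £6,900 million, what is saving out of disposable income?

Yd = Y − T = 6900 − 1733 = 5167
C = 870 + 0.67(5167) = 870 + 3461.89 = 4331.89
S = Yd − C = 5167 − 4331.89 = 835.11

S = 835.11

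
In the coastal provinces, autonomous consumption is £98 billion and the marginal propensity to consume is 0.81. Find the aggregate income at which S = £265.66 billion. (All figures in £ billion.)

S = Y − C = -98 + 0.19Y
-98 + 0.19Y = 265.66, so 0.19Y = 363.66 and Y = 1914

Y = 1914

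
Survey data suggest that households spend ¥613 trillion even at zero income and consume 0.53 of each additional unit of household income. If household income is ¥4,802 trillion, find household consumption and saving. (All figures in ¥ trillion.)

C = 3158.06; S = 1643.94

C = 613 + 0.53(4802) = 613 + 2545.06 = 3158.06
S = Y − C = 4802 − 3158.06 = 1643.94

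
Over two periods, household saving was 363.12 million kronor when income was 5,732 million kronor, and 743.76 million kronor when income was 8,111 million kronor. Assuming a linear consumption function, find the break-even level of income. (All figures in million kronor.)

MPS = ΔS/ΔY = (743.76 − 363.12)/(8111 − 5732) = 380.64/2379 = 0.16
MPC = 1 − MPS = 0.84
From S(5732) = 363.12: −a + 0.16(5732) = 363.12, so a = 917.12 − 363.12 = 554
Break-even (S = 0): Y = a/MPS = 554/0.16 = 3462.5

Y = 3462.5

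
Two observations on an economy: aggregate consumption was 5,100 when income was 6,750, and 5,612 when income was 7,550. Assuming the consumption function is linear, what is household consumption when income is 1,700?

MPC = (5612 − 5100)/(7550 − 6750) = 512/800 = 0.64
a = 5100 − 0.64(6750) = 5100 − 4320 = 780
C = 780 + 0.64(1700) = 780 + 1088 = 1868

C = 1868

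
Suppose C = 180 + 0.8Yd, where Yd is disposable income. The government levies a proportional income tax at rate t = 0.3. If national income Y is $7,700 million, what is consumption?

Yd = (1 − 0.3)(7700) = 0.7(7700) = 5390
C = 180 + 0.8(5390) = 180 + 4312 = 4492

C = 4492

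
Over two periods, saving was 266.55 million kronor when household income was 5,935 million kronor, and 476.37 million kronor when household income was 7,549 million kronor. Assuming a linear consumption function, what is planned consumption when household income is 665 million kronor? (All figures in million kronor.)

MPS = ΔS/ΔY = (476.37 − 266.55)/(7549 − 5935) = 209.82/1614 = 0.13
MPC = 1 − MPS = 0.87
Autonomous saving = 266.55 − 0.13(5935) = -505, so a = 505
C = 505 + 0.87(665) = 505 + 578.55 = 1083.55

C = 1083.55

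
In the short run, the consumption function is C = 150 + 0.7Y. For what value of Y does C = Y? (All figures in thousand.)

At break-even, C = Y: 150 + 0.7Y = Y
0.3Y = 150, so Y = 150/0.3 = 500

Y = 500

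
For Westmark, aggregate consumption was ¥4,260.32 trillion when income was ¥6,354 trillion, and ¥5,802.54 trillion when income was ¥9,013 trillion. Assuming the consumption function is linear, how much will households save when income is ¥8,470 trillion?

MPC = (5802.54 − 4260.32)/(9013 − 6354) = 1542.22/2659 = 0.58
a = 4260.32 − 0.58(6354) = 4260.32 − 3685.32 = 575
C = 575 + 0.58(8470) = 5487.6
S = 8470 − 5487.6 = 2982.4

S = 2982.4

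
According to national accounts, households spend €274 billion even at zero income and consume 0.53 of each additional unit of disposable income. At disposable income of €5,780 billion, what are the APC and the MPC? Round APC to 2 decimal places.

MPC = 0.53 (the slope of the consumption function)
C = 274 + 0.53(5780) = 3337.4, so APC = 3337.4/5780 = 0.58

APC = 0.58; MPC = 0.53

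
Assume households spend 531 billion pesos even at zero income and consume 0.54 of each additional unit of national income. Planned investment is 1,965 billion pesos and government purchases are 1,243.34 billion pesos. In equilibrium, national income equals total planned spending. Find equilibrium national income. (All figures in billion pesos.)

Y = C + I + G = 531 + 0.54Y + 1965 + 1243.34
Y − 0.54Y = 3739.34
0.46Y = 3739.34, so Y = 3739.34/0.46 = 8129

Y = 8129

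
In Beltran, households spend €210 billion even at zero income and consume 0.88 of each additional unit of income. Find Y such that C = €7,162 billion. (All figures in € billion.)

210 + 0.88Y = 7162
0.88Y = 6952, so Y = 6952/0.88 = 7900

Y = 7900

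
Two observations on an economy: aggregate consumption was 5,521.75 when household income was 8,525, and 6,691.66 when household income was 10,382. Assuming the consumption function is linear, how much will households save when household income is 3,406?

MPC = (6691.66 − 5521.75)/(10382 − 8525) = 1169.91/1857 = 0.63
a = 5521.75 − 0.63(8525) = 5521.75 − 5370.75 = 151
C = 151 + 0.63(3406) = 2296.78
S = 3406 − 2296.78 = 1109.22

S = 1109.22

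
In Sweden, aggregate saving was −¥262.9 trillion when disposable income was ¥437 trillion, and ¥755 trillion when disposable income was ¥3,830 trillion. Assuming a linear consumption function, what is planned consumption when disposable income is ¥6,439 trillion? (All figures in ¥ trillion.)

MPS = ΔS/ΔY = (755 − (-262.9))/(3830 − 437) = 1017.9/3393 = 0.3
MPC = 1 − MPS = 0.7
Autonomous saving = -262.9 − 0.3(437) = -394, so a = 394
C = 394 + 0.7(6439) = 394 + 4507.3 = 4901.3

C = 4901.3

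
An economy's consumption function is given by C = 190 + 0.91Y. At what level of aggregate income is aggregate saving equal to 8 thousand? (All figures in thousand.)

S = Y − C = -190 + 0.09Y
-190 + 0.09Y = 8, so 0.09Y = 198 and Y = 2200

Y = 2200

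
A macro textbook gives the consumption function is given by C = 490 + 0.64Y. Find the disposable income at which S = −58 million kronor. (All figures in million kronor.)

S = Y − C = -490 + 0.36Y
-490 + 0.36Y = -58, so 0.36Y = 432 and Y = 1200

Y = 1200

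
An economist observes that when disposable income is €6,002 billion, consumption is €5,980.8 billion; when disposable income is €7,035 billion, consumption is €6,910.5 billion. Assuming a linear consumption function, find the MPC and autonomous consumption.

MPC = ΔC/ΔY = (6910.5 − 5980.8)/(7035 − 6002) = 929.7/1033 = 0.9
a = C − MPC·Y = 5980.8 − 0.9(6002) = 5980.8 − 5401.8 = 579

MPC = 0.9; a = 579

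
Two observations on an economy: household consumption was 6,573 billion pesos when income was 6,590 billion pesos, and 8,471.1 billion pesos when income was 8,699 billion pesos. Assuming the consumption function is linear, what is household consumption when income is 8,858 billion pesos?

C = 8614.2

MPC = (8471.1 − 6573)/(8699 − 6590) = 1898.1/2109 = 0.9
a = 6573 − 0.9(6590) = 6573 − 5931 = 642
C = 642 + 0.9(8858) = 642 + 7972.2 = 8614.2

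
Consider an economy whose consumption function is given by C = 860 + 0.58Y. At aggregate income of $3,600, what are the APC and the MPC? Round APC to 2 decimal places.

MPC = 0.58 (the slope of the consumption function)
C = 860 + 0.58(3600) = 2948, so APC = 2948/3600 = 0.82

APC = 0.82; MPC = 0.58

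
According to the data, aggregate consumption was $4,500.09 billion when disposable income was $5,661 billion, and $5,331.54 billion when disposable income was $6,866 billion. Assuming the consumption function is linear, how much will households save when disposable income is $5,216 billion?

S = 1022.96

MPC = (5331.54 − 4500.09)/(6866 − 5661) = 831.45/1205 = 0.69
a = 4500.09 − 0.69(5661) = 4500.09 − 3906.09 = 594
C = 594 + 0.69(5216) = 4193.04
S = 5216 − 4193.04 = 1022.96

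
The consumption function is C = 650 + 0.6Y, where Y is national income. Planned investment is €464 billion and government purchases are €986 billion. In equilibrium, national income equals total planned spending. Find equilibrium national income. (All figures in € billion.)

Y = C + I + G = 650 + 0.6Y + 464 + 986
Y − 0.6Y = 2100
0.4Y = 2100, so Y = 2100/0.4 = 5250

Y = 5250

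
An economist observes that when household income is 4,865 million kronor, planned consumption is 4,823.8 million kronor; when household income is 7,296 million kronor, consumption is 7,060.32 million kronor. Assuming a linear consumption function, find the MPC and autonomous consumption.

MPC = 0.92; a = 348

MPC = ΔC/ΔY = (7060.32 − 4823.8)/(7296 − 4865) = 2236.52/2431 = 0.92
a = C − MPC·Y = 4823.8 − 0.92(4865) = 4823.8 − 4475.8 = 348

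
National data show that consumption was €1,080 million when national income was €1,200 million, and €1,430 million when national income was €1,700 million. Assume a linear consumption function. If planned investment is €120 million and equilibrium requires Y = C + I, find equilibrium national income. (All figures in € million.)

Y = 1200

MPC = (1430 − 1080)/(1700 − 1200) = 350/500 = 0.7
a = 1080 − 0.7(1200) = 240
Equilibrium: Y = 240 + 0.7Y + 120
0.3Y = 360, so Y = 360/0.3 = 1200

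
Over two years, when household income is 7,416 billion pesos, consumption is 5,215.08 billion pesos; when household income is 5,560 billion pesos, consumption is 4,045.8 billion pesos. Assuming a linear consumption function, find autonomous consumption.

a = 543

MPC = ΔC/ΔY = (5215.08 − 4045.8)/(7416 − 5560) = 1169.28/1856 = 0.63
a = C − MPC·Y = 4045.8 − 0.63(5560) = 4045.8 − 3502.8 = 543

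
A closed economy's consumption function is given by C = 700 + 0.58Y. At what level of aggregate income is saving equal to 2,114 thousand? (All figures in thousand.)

S = Y − C = -700 + 0.42Y
-700 + 0.42Y = 2114, so 0.42Y = 2814 and Y = 6700

Y = 6700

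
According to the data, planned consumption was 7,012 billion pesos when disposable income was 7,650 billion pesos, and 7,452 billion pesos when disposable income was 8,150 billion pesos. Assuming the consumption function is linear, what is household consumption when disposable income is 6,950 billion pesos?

MPC = (7452 − 7012)/(8150 − 7650) = 440/500 = 0.88
a = 7012 − 0.88(7650) = 7012 − 6732 = 280
C = 280 + 0.88(6950) = 280 + 6116 = 6396

C = 6396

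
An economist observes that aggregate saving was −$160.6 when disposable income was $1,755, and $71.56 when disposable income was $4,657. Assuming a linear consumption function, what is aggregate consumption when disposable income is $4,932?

MPS = ΔS/ΔY = (71.56 − (-160.6))/(4657 − 1755) = 232.16/2902 = 0.08
MPC = 1 − MPS = 0.92
Autonomous saving = -160.6 − 0.08(1755) = -301, so a = 301
C = 301 + 0.92(4932) = 301 + 4537.44 = 4838.44

C = 4838.44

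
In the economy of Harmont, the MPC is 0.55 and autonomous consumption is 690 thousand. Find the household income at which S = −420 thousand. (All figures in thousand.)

Y = 600

S = Y − C = -690 + 0.45Y
-690 + 0.45Y = -420, so 0.45Y = 270 and Y = 600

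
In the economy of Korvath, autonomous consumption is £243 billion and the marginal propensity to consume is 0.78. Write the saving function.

S = -243 + 0.22Y

S = Y − C = Y − (243 + 0.78Y) = -243 + (1 − 0.78)Y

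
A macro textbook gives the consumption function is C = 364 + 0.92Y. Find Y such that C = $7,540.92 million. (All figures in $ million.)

364 + 0.92Y = 7540.92
0.92Y = 7176.92, so Y = 7176.92/0.92 = 7801

Y = 7801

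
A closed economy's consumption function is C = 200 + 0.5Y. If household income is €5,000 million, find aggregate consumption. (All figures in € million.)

C = 2700

C = 200 + 0.5(5000) = 200 + 2500 = 2700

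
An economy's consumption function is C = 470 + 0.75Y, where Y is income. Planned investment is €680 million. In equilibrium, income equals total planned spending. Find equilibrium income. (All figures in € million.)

Y = C + I = 470 + 0.75Y + 680
Y − 0.75Y = 1150
0.25Y = 1150, so Y = 1150/0.25 = 4600

Y = 4600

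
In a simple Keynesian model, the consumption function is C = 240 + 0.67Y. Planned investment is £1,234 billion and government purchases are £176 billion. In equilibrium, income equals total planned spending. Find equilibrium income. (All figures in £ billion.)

Y = C + I + G = 240 + 0.67Y + 1234 + 176
Y − 0.67Y = 1650
0.33Y = 1650, so Y = 1650/0.33 = 5000

Y = 5000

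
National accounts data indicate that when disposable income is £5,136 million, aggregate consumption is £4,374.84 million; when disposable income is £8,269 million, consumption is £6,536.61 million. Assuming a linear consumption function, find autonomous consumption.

MPC = ΔC/ΔY = (6536.61 − 4374.84)/(8269 − 5136) = 2161.77/3133 = 0.69
a = C − MPC·Y = 4374.84 − 0.69(5136) = 4374.84 − 3543.84 = 831

a = 831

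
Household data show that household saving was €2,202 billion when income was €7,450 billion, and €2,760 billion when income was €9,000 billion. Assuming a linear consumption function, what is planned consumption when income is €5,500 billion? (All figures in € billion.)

MPS = ΔS/ΔY = (2760 − 2202)/(9000 − 7450) = 558/1550 = 0.36
MPC = 1 − MPS = 0.64
Autonomous saving = 2202 − 0.36(7450) = -480, so a = 480
C = 480 + 0.64(5500) = 480 + 3520 = 4000

C = 4000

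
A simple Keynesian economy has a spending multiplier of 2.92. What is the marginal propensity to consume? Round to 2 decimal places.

k = 1/(1 − MPC), so 1 − MPC = 1/k = 1/2.92 = 0.3425
MPC = 1 − 0.3425 = 0.66

MPC = 0.66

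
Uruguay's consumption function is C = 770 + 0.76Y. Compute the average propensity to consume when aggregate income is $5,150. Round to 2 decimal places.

C = 770 + 0.76(5150) = 4684
APC = C/Y = 4684/5150 = 0.91

APC = 0.91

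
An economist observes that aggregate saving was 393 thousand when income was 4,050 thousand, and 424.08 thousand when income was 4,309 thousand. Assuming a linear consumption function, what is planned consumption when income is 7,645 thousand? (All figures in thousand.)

MPS = ΔS/ΔY = (424.08 − 393)/(4309 − 4050) = 31.08/259 = 0.12
MPC = 1 − MPS = 0.88
Autonomous saving = 393 − 0.12(4050) = -93, so a = 93
C = 93 + 0.88(7645) = 93 + 6727.6 = 6820.6

C = 6820.6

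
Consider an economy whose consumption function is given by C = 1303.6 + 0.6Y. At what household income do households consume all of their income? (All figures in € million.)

Y = 3259

At break-even, C = Y: 1303.6 + 0.6Y = Y
0.4Y = 1303.6, so Y = 1303.6/0.4 = 3259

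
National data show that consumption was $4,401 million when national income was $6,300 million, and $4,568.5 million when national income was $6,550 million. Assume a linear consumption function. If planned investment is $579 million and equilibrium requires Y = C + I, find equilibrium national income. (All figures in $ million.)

MPC = (4568.5 − 4401)/(6550 − 6300) = 167.5/250 = 0.67
a = 4401 − 0.67(6300) = 180
Equilibrium: Y = 180 + 0.67Y + 579
0.33Y = 759, so Y = 759/0.33 = 2300

Y = 2300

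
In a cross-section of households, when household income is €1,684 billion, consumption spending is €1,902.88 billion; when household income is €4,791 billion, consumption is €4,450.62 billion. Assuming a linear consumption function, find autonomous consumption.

a = 522

MPC = ΔC/ΔY = (4450.62 − 1902.88)/(4791 − 1684) = 2547.74/3107 = 0.82
a = C − MPC·Y = 1902.88 − 0.82(1684) = 1902.88 − 1380.88 = 522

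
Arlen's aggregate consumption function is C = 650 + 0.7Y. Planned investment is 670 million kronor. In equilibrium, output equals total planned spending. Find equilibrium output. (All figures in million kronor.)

Y = 4400

Y = C + I = 650 + 0.7Y + 670
Y − 0.7Y = 1320
0.3Y = 1320, so Y = 1320/0.3 = 4400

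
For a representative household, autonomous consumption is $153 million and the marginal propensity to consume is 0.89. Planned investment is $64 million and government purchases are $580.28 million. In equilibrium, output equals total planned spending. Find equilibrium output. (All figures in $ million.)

Y = C + I + G = 153 + 0.89Y + 64 + 580.28
Y − 0.89Y = 797.28
0.11Y = 797.28, so Y = 797.28/0.11 = 7248

Y = 7248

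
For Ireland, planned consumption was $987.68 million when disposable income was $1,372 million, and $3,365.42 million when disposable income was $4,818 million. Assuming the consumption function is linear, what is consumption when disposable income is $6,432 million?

MPC = (3365.42 − 987.68)/(4818 − 1372) = 2377.74/3446 = 0.69
a = 987.68 − 0.69(1372) = 987.68 − 946.68 = 41
C = 41 + 0.69(6432) = 41 + 4438.08 = 4479.08

C = 4479.08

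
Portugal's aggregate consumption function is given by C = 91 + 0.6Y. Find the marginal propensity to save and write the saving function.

MPS = 1 − MPC = 1 − 0.6 = 0.4
S = Y − C = -91 + 0.4Y

MPS = 0.4; S = -91 + 0.4Y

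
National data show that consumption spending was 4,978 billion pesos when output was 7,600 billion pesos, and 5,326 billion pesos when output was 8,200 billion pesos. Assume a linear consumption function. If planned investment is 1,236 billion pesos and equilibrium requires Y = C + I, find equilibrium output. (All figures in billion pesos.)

MPC = (5326 − 4978)/(8200 − 7600) = 348/600 = 0.58
a = 4978 − 0.58(7600) = 570
Equilibrium: Y = 570 + 0.58Y + 1236
0.42Y = 1806, so Y = 1806/0.42 = 4300

Y = 4300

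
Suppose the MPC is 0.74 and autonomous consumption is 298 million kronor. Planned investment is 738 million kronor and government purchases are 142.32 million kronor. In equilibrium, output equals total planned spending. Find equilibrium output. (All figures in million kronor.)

Y = C + I + G = 298 + 0.74Y + 738 + 142.32
Y − 0.74Y = 1178.32
0.26Y = 1178.32, so Y = 1178.32/0.26 = 4532

Y = 4532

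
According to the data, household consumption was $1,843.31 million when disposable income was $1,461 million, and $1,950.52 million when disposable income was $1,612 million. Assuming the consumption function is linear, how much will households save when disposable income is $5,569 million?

MPC = (1950.52 − 1843.31)/(1612 − 1461) = 107.21/151 = 0.71
a = 1843.31 − 0.71(1461) = 1843.31 − 1037.31 = 806
C = 806 + 0.71(5569) = 4759.99
S = 5569 − 4759.99 = 809.01

S = 809.01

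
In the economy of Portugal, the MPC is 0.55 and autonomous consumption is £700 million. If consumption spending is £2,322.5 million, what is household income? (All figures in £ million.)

700 + 0.55Y = 2322.5
0.55Y = 1622.5, so Y = 1622.5/0.55 = 2950

Y = 2950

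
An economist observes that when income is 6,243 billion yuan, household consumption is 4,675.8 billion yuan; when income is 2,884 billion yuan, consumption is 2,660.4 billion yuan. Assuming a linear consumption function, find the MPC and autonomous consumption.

MPC = 0.6; a = 930

MPC = ΔC/ΔY = (4675.8 − 2660.4)/(6243 − 2884) = 2015.4/3359 = 0.6
a = C − MPC·Y = 2660.4 − 0.6(2884) = 2660.4 − 1730.4 = 930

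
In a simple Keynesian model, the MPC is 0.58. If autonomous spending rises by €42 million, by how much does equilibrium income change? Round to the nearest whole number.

The multiplier is 1/(1 − MPC) = 1/0.42.
ΔY = 42/0.42 = 100.00 ≈ 100

ΔY ≈ 100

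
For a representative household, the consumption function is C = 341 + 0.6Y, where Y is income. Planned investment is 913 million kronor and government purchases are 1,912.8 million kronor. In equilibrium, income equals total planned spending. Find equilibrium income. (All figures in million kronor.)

Y = 7917

Y = C + I + G = 341 + 0.6Y + 913 + 1912.8
Y − 0.6Y = 3166.8
0.4Y = 3166.8, so Y = 3166.8/0.4 = 7917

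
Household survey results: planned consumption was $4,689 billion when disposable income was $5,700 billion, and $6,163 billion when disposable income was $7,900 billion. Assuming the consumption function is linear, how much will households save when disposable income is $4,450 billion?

MPC = (6163 − 4689)/(7900 − 5700) = 1474/2200 = 0.67
a = 4689 − 0.67(5700) = 4689 − 3819 = 870
C = 870 + 0.67(4450) = 3851.5
S = 4450 − 3851.5 = 598.5

S = 598.5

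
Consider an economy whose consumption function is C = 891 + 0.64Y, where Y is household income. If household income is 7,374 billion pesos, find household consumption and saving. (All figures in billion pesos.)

C = 891 + 0.64(7374) = 891 + 4719.36 = 5610.36
S = Y − C = 7374 − 5610.36 = 1763.64

C = 5610.36; S = 1763.64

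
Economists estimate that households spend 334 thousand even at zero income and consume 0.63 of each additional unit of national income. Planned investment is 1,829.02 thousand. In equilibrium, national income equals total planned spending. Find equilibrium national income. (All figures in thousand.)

Y = 5846

Y = C + I = 334 + 0.63Y + 1829.02
Y − 0.63Y = 2163.02
0.37Y = 2163.02, so Y = 2163.02/0.37 = 5846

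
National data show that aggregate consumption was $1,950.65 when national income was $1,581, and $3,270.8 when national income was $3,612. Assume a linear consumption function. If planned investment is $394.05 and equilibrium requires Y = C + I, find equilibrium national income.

Y = 3763

MPC = (3270.8 − 1950.65)/(3612 − 1581) = 1320.15/2031 = 0.65
a = 1950.65 − 0.65(1581) = 923
Equilibrium: Y = 923 + 0.65Y + 394.05
0.35Y = 1317.05, so Y = 1317.05/0.35 = 3763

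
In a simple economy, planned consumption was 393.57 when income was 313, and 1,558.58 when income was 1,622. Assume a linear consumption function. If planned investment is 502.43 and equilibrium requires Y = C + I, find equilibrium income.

Y = 5613

MPC = (1558.58 − 393.57)/(1622 − 313) = 1165.01/1309 = 0.89
a = 393.57 − 0.89(313) = 115
Equilibrium: Y = 115 + 0.89Y + 502.43
0.11Y = 617.43, so Y = 617.43/0.11 = 5613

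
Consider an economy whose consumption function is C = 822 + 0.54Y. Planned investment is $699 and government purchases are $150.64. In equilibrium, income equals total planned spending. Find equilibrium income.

Y = C + I + G = 822 + 0.54Y + 699 + 150.64
Y − 0.54Y = 1671.64
0.46Y = 1671.64, so Y = 1671.64/0.46 = 3634

Y = 3634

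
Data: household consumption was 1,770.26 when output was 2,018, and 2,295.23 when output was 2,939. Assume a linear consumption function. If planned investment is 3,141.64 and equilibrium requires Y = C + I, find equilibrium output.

Y = 8748

MPC = (2295.23 − 1770.26)/(2939 − 2018) = 524.97/921 = 0.57
a = 1770.26 − 0.57(2018) = 620
Equilibrium: Y = 620 + 0.57Y + 3141.64
0.43Y = 3761.64, so Y = 3761.64/0.43 = 8748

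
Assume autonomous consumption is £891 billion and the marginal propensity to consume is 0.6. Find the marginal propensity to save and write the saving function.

MPS = 1 − MPC = 1 − 0.6 = 0.4
S = Y − C = -891 + 0.4Y

MPS = 0.4; S = -891 + 0.4Y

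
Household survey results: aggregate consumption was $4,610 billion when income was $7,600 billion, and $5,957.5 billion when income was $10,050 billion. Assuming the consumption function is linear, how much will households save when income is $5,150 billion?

MPC = (5957.5 − 4610)/(10050 − 7600) = 1347.5/2450 = 0.55
a = 4610 − 0.55(7600) = 4610 − 4180 = 430
C = 430 + 0.55(5150) = 3262.5
S = 5150 − 3262.5 = 1887.5

S = 1887.5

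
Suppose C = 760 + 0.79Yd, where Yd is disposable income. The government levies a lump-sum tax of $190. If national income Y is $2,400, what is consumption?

C = 2505.9

Yd = Y − T = 2400 − 190 = 2210
C = 760 + 0.79(2210) = 760 + 1745.9 = 2505.9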